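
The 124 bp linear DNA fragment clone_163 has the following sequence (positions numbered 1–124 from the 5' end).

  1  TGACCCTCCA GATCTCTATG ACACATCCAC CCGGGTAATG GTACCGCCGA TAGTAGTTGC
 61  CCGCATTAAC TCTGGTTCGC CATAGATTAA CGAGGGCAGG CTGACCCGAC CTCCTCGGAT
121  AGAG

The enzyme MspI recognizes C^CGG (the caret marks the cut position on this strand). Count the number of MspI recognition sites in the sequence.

CCGG occurs starting at position 31.
MspI cuts at 1 site.

1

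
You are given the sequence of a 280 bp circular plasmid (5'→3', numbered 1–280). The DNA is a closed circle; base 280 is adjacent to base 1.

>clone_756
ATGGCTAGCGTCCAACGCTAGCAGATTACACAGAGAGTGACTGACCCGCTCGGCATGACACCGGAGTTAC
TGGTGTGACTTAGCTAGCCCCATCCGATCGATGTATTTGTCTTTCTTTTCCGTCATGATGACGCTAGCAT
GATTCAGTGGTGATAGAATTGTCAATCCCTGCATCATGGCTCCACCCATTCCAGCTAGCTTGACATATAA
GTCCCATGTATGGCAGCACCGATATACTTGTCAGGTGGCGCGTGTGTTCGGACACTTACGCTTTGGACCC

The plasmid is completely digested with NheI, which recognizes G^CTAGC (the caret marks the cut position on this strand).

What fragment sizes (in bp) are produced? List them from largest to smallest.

NheI sites (GCTAGC) start at positions 4, 17, 83, 133, 194.
NheI cuts after the first base of each site, so after positions 4, 17, 83, 133, 194.
Circular molecule, 5 cuts → 5 fragments:
  5–17 → 13 bp
  18–83 → 66 bp
  84–133 → 50 bp
  134–194 → 61 bp
  195–280 then 1–4 → 86 + 4 = 90 bp
Sorted largest to smallest: 90, 66, 61, 50, 13 bp.

90, 66, 61, 50, 13 bp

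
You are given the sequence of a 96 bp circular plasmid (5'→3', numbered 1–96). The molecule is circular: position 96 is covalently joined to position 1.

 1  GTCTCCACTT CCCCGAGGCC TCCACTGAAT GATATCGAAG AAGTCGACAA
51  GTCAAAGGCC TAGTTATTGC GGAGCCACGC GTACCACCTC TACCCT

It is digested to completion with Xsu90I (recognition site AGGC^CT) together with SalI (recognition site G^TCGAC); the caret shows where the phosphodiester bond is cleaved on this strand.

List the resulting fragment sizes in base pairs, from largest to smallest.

56, 24, 16 bp

Xsu90I sites (AGGCCT) start at positions 16, 56.
Xsu90I cuts after base 4 of each site, so after positions 19, 59.
The SalI site (GTCGAC) starts at position 43.
SalI cuts after the first base of each site, so after position 43.
Combined cut positions: 19, 43, 59.
Circular molecule, 3 cuts → 3 fragments:
  20–43 → 24 bp
  44–59 → 16 bp
  60–96 then 1–19 → 37 + 19 = 56 bp
Sorted largest to smallest: 56, 24, 16 bp.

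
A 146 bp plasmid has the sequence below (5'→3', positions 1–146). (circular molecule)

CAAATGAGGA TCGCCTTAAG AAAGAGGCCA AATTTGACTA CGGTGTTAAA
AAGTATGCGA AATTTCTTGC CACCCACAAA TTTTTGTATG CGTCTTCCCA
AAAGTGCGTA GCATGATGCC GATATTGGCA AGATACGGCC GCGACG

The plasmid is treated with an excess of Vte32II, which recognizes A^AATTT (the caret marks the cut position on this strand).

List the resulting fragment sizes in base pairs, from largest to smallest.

Vte32II sites (AAATTT) start at positions 30, 60, 78.
Vte32II cuts after the first base of each site, so after positions 30, 60, 78.
Circular molecule, 3 cuts → 3 fragments:
  31–60 → 30 bp
  61–78 → 18 bp
  79–146 then 1–30 → 68 + 30 = 98 bp
Sorted largest to smallest: 98, 30, 18 bp.

98, 30, 18 bp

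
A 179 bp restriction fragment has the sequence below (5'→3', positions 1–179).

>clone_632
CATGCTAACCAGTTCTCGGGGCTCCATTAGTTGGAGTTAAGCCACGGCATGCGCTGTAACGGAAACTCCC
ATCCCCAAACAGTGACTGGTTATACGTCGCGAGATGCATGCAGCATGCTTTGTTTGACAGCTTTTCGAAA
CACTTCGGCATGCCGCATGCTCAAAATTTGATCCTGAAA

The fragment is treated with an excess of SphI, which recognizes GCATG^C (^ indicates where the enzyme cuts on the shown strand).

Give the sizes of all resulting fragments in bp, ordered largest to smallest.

59, 51, 35, 20, 7, 7 bp

SphI sites (GCATGC) start at positions 47, 106, 113, 148, 155.
SphI cuts after base 5 of each site (before the last base), so after positions 51, 110, 117, 152, 159.
Linear molecule, 5 cuts → 6 fragments:
  1–51 → 51 bp
  52–110 → 59 bp
  111–117 → 7 bp
  118–152 → 35 bp
  153–159 → 7 bp
  160–179 → 20 bp
Sorted largest to smallest: 59, 51, 35, 20, 7, 7 bp.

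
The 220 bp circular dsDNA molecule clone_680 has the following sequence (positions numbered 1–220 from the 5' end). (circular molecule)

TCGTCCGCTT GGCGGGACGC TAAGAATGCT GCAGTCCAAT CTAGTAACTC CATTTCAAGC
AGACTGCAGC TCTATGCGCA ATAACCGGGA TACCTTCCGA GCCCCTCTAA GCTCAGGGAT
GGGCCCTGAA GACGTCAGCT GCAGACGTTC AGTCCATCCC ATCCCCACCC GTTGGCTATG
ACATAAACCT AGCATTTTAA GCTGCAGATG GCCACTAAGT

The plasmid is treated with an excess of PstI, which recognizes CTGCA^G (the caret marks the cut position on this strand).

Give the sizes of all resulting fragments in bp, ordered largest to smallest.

75, 63, 47, 35 bp

PstI sites (CTGCAG) start at positions 29, 64, 139, 202.
PstI cuts after base 5 of each site (before the last base), so after positions 33, 68, 143, 206.
Circular molecule, 4 cuts → 4 fragments:
  34–68 → 35 bp
  69–143 → 75 bp
  144–206 → 63 bp
  207–220 then 1–33 → 14 + 33 = 47 bp
Sorted largest to smallest: 75, 63, 47, 35 bp.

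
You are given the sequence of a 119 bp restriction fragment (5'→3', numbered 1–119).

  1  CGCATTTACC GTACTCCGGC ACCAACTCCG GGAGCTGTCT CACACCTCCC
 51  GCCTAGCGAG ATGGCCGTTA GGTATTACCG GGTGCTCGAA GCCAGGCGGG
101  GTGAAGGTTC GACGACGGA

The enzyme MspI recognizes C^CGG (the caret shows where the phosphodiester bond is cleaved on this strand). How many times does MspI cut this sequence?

CCGG occurs starting at positions 16, 28, 78.
MspI cuts at 3 sites.

3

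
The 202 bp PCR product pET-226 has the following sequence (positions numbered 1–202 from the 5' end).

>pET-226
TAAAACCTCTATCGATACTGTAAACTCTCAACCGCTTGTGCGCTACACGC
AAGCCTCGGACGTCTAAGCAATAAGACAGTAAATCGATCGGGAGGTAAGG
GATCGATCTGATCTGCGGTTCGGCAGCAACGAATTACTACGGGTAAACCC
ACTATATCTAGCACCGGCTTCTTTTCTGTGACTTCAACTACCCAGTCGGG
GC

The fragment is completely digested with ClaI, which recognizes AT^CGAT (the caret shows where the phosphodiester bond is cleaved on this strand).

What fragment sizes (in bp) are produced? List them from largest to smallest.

99, 72, 19, 12 bp

ClaI sites (ATCGAT) start at positions 11, 83, 102.
ClaI cuts after base 2 of each site, so after positions 12, 84, 103.
Linear molecule, 3 cuts → 4 fragments:
  1–12 → 12 bp
  13–84 → 72 bp
  85–103 → 19 bp
  104–202 → 99 bp
Sorted largest to smallest: 99, 72, 19, 12 bp.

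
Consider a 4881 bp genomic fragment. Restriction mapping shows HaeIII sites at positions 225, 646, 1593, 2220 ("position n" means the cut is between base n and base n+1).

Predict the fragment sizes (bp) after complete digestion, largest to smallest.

Linear molecule, 4 cuts → 5 fragments:
  225 − 0 = 225 bp
  646 − 225 = 421 bp
  1593 − 646 = 947 bp
  2220 − 1593 = 627 bp
  4881 − 2220 = 2661 bp
Sorted largest to smallest: 2661, 947, 627, 421, 225 bp.

2661, 947, 627, 421, 225 bp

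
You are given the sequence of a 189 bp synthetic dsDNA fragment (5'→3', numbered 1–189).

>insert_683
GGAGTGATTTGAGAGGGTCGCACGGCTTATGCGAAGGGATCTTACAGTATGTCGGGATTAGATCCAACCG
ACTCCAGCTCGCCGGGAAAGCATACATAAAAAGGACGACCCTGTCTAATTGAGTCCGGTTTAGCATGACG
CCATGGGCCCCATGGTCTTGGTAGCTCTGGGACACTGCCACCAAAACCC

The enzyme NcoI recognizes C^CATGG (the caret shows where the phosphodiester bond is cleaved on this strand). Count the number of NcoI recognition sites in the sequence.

CCATGG occurs starting at positions 141, 150.
NcoI cuts at 2 sites.

2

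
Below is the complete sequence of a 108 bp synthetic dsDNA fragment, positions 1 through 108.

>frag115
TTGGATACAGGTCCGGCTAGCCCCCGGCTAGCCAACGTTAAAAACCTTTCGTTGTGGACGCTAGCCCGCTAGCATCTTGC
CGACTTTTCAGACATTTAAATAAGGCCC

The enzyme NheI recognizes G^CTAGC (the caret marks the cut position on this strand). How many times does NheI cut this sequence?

4

GCTAGC occurs starting at positions 16, 27, 60, 68.
NheI cuts at 4 sites.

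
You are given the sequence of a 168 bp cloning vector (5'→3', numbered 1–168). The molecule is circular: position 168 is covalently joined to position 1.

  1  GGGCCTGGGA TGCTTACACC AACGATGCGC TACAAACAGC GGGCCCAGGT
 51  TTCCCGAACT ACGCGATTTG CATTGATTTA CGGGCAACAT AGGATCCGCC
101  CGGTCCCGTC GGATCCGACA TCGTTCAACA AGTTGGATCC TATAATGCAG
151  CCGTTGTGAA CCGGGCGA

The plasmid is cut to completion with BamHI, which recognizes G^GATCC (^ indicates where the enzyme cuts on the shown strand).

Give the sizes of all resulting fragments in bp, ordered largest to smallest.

BamHI sites (GGATCC) start at positions 92, 111, 135.
BamHI cuts after the first base of each site, so after positions 92, 111, 135.
Circular molecule, 3 cuts → 3 fragments:
  93–111 → 19 bp
  112–135 → 24 bp
  136–168 then 1–92 → 33 + 92 = 125 bp
Sorted largest to smallest: 125, 24, 19 bp.

125, 24, 19 bp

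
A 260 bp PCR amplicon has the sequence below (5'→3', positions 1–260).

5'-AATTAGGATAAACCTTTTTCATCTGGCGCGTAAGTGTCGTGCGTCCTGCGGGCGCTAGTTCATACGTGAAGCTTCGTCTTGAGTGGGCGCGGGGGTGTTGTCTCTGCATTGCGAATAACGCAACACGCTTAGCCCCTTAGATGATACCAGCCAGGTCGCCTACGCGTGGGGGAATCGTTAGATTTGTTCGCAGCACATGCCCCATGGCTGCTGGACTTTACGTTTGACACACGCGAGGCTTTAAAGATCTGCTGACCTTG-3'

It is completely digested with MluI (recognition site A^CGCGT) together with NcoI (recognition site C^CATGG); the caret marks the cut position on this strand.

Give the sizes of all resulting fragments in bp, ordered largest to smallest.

162, 58, 40 bp

The MluI site (ACGCGT) starts at position 162.
MluI cuts after the first base of each site, so after position 162.
The NcoI site (CCATGG) starts at position 202.
NcoI cuts after the first base of each site, so after position 202.
Combined cut positions: 162, 202.
Linear molecule, 2 cuts → 3 fragments:
  1–162 → 162 bp
  163–202 → 40 bp
  203–260 → 58 bp
Sorted largest to smallest: 162, 58, 40 bp.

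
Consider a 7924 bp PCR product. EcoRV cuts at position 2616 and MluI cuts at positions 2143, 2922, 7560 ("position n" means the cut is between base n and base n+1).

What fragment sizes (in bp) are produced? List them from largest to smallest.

Combined cut positions (sorted): 2143, 2616, 2922, 7560.
Linear molecule, 4 cuts → 5 fragments:
  2143 − 0 = 2143 bp
  2616 − 2143 = 473 bp
  2922 − 2616 = 306 bp
  7560 − 2922 = 4638 bp
  7924 − 7560 = 364 bp
Sorted largest to smallest: 4638, 2143, 473, 364, 306 bp.

4638, 2143, 473, 364, 306 bp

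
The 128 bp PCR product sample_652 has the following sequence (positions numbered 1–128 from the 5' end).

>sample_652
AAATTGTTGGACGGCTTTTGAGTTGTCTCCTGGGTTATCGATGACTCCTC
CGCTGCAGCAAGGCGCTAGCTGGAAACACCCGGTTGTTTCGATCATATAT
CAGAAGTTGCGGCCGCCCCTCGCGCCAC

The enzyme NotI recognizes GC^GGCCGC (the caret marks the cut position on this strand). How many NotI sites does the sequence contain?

1

GCGGCCGC occurs starting at position 109.
NotI cuts at 1 site.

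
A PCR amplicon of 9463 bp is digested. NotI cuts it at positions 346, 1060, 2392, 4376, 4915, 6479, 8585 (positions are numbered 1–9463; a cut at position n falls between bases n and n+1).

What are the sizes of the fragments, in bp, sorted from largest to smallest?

2106, 1984, 1564, 1332, 878, 714, 539, 346 bp

Linear molecule, 7 cuts → 8 fragments:
  346 − 0 = 346 bp
  1060 − 346 = 714 bp
  2392 − 1060 = 1332 bp
  4376 − 2392 = 1984 bp
  4915 − 4376 = 539 bp
  6479 − 4915 = 1564 bp
  8585 − 6479 = 2106 bp
  9463 − 8585 = 878 bp
Sorted largest to smallest: 2106, 1984, 1564, 1332, 878, 714, 539, 346 bp.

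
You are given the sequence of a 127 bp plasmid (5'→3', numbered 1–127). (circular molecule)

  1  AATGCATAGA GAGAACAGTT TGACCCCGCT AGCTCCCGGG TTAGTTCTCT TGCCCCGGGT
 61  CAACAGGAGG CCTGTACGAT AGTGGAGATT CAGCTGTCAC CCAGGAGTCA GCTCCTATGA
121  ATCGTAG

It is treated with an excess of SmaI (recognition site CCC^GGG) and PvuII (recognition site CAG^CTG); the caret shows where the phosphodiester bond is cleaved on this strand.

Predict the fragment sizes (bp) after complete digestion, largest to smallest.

71, 37, 19 bp

SmaI sites (CCCGGG) start at positions 35, 54.
SmaI cuts after base 3 of each site, so after positions 37, 56.
The PvuII site (CAGCTG) starts at position 91.
PvuII cuts after base 3 of each site, so after position 93.
Combined cut positions: 37, 56, 93.
Circular molecule, 3 cuts → 3 fragments:
  38–56 → 19 bp
  57–93 → 37 bp
  94–127 then 1–37 → 34 + 37 = 71 bp
Sorted largest to smallest: 71, 37, 19 bp.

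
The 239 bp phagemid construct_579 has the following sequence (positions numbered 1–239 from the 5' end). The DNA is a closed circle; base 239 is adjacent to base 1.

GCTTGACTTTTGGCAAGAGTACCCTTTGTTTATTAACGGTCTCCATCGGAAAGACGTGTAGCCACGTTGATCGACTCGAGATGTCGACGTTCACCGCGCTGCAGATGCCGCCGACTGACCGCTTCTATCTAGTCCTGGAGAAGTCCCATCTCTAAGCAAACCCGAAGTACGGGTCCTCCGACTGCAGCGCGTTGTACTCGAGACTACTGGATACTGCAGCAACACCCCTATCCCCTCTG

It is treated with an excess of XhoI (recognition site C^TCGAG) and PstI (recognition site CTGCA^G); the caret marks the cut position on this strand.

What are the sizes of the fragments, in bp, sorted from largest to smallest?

96, 83, 28, 21, 11 bp

XhoI sites (CTCGAG) start at positions 75, 197.
XhoI cuts after the first base of each site, so after positions 75, 197.
PstI sites (CTGCAG) start at positions 99, 182, 214.
PstI cuts after base 5 of each site (before the last base), so after positions 103, 186, 218.
Combined cut positions: 75, 103, 186, 197, 218.
Circular molecule, 5 cuts → 5 fragments:
  76–103 → 28 bp
  104–186 → 83 bp
  187–197 → 11 bp
  198–218 → 21 bp
  219–239 then 1–75 → 21 + 75 = 96 bp
Sorted largest to smallest: 96, 83, 28, 21, 11 bp.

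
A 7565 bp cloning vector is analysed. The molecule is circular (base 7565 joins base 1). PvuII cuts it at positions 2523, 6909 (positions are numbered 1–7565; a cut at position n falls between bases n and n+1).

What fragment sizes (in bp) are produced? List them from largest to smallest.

Circular molecule, 2 cuts → 2 fragments:
  6909 − 2523 = 4386 bp
  wrap: 7565 − 6909 + 2523 = 3179 bp
Sorted largest to smallest: 4386, 3179 bp.

4386, 3179 bp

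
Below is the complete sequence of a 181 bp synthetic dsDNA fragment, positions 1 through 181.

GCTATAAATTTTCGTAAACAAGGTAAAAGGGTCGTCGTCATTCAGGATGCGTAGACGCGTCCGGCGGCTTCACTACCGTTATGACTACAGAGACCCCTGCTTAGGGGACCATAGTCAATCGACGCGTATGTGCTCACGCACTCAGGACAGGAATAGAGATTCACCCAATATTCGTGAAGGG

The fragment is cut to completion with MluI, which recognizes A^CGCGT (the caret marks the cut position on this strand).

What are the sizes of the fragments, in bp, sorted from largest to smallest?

MluI sites (ACGCGT) start at positions 55, 122.
MluI cuts after the first base of each site, so after positions 55, 122.
Linear molecule, 2 cuts → 3 fragments:
  1–55 → 55 bp
  56–122 → 67 bp
  123–181 → 59 bp
Sorted largest to smallest: 67, 59, 55 bp.

67, 59, 55 bp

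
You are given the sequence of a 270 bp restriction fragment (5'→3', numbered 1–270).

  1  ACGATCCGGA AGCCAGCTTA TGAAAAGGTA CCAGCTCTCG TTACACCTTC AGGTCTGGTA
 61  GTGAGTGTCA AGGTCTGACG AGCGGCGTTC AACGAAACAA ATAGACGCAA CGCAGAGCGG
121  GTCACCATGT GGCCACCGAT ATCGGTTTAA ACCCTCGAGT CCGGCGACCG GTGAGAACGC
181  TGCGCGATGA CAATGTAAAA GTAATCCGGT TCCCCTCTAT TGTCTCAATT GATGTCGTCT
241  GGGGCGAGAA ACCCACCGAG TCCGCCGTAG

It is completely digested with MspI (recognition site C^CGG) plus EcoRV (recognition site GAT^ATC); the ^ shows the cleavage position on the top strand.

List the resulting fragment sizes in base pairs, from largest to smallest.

134, 64, 38, 21, 7, 6 bp

MspI sites (CCGG) start at positions 6, 161, 168, 206.
MspI cuts after the first base of each site, so after positions 6, 161, 168, 206.
The EcoRV site (GATATC) starts at position 138.
EcoRV cuts after base 3 of each site, so after position 140.
Combined cut positions: 6, 140, 161, 168, 206.
Linear molecule, 5 cuts → 6 fragments:
  1–6 → 6 bp
  7–140 → 134 bp
  141–161 → 21 bp
  162–168 → 7 bp
  169–206 → 38 bp
  207–270 → 64 bp
Sorted largest to smallest: 134, 64, 38, 21, 7, 6 bp.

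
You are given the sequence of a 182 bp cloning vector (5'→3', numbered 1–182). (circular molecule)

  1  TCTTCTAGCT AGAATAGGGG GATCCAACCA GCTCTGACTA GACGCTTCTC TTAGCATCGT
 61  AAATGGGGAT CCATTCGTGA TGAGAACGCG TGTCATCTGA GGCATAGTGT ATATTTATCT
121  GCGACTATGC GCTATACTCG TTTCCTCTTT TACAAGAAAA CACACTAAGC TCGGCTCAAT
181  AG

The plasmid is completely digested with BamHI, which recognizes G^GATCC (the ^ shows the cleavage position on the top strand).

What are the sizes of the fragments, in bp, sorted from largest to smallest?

BamHI sites (GGATCC) start at positions 20, 67.
BamHI cuts after the first base of each site, so after positions 20, 67.
Circular molecule, 2 cuts → 2 fragments:
  21–67 → 47 bp
  68–182 then 1–20 → 115 + 20 = 135 bp
Sorted largest to smallest: 135, 47 bp.

135, 47 bp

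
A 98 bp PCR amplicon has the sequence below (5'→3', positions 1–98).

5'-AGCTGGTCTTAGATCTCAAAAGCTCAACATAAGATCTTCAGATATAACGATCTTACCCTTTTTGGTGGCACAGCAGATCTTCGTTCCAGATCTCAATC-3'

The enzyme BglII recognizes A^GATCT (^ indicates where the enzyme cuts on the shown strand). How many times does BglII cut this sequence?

4

AGATCT occurs starting at positions 11, 32, 75, 88.
BglII cuts at 4 sites.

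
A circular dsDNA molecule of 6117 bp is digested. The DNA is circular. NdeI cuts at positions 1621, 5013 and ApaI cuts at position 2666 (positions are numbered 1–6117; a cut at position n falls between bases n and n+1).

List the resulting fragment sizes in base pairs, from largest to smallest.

2725, 2347, 1045 bp

Combined cut positions (sorted): 1621, 2666, 5013.
Circular molecule, 3 cuts → 3 fragments:
  2666 − 1621 = 1045 bp
  5013 − 2666 = 2347 bp
  wrap: 6117 − 5013 + 1621 = 2725 bp
Sorted largest to smallest: 2725, 2347, 1045 bp.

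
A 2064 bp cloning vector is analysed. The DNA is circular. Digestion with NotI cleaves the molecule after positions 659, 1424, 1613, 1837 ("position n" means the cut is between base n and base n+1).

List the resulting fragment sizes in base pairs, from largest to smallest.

886, 765, 224, 189 bp

Circular molecule, 4 cuts → 4 fragments:
  1424 − 659 = 765 bp
  1613 − 1424 = 189 bp
  1837 − 1613 = 224 bp
  wrap: 2064 − 1837 + 659 = 886 bp
Sorted largest to smallest: 886, 765, 224, 189 bp.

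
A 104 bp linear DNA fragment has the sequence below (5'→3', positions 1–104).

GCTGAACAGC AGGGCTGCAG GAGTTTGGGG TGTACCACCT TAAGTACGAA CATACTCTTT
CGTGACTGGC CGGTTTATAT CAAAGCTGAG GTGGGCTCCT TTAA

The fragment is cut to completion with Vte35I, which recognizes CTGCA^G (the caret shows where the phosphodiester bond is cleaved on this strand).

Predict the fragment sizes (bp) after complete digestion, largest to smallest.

85, 19 bp

The Vte35I site (CTGCAG) starts at position 15.
Vte35I cuts after base 5 of each site (before the last base), so after position 19.
Linear molecule, 1 cut → 2 fragments:
  1–19 → 19 bp
  20–104 → 85 bp
Sorted largest to smallest: 85, 19 bp.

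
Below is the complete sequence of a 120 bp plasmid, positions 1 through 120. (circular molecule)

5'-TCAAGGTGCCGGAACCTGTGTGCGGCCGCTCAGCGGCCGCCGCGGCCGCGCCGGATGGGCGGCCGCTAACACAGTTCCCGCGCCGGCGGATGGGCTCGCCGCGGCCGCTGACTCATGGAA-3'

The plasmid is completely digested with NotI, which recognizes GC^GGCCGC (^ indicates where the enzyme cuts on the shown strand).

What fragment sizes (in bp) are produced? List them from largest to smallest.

NotI sites (GCGGCCGC) start at positions 22, 33, 42, 59, 101.
NotI cuts after base 2 of each site, so after positions 23, 34, 43, 60, 102.
Circular molecule, 5 cuts → 5 fragments:
  24–34 → 11 bp
  35–43 → 9 bp
  44–60 → 17 bp
  61–102 → 42 bp
  103–120 then 1–23 → 18 + 23 = 41 bp
Sorted largest to smallest: 42, 41, 17, 11, 9 bp.

42, 41, 17, 11, 9 bp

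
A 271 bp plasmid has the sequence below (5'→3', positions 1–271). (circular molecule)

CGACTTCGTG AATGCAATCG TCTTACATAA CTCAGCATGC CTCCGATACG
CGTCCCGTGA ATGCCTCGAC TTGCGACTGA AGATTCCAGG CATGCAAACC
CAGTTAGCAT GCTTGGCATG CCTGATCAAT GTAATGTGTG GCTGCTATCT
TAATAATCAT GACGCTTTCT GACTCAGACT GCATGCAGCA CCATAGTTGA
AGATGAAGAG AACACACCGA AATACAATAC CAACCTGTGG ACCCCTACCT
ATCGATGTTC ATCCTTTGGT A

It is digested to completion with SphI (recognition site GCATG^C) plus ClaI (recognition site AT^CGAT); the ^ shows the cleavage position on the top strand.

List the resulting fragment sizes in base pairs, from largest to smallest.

67, 65, 58, 55, 17, 9 bp

SphI sites (GCATGC) start at positions 35, 90, 107, 116, 181.
SphI cuts after base 5 of each site (before the last base), so after positions 39, 94, 111, 120, 185.
The ClaI site (ATCGAT) starts at position 251.
ClaI cuts after base 2 of each site, so after position 252.
Combined cut positions: 39, 94, 111, 120, 185, 252.
Circular molecule, 6 cuts → 6 fragments:
  40–94 → 55 bp
  95–111 → 17 bp
  112–120 → 9 bp
  121–185 → 65 bp
  186–252 → 67 bp
  253–271 then 1–39 → 19 + 39 = 58 bp
Sorted largest to smallest: 67, 65, 58, 55, 17, 9 bp.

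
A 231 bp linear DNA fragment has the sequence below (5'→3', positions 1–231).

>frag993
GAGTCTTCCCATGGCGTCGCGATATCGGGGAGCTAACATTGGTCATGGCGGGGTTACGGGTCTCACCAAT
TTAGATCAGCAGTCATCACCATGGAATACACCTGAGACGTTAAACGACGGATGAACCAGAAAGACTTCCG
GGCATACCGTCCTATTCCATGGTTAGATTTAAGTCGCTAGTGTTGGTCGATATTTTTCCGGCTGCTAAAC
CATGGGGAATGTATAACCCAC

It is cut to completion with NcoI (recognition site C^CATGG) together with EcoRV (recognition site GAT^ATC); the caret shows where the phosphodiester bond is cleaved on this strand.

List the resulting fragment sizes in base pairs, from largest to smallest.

NcoI sites (CCATGG) start at positions 9, 89, 157, 210.
NcoI cuts after the first base of each site, so after positions 9, 89, 157, 210.
The EcoRV site (GATATC) starts at position 21.
EcoRV cuts after base 3 of each site, so after position 23.
Combined cut positions: 9, 23, 89, 157, 210.
Linear molecule, 5 cuts → 6 fragments:
  1–9 → 9 bp
  10–23 → 14 bp
  24–89 → 66 bp
  90–157 → 68 bp
  158–210 → 53 bp
  211–231 → 21 bp
Sorted largest to smallest: 68, 66, 53, 21, 14, 9 bp.

68, 66, 53, 21, 14, 9 bp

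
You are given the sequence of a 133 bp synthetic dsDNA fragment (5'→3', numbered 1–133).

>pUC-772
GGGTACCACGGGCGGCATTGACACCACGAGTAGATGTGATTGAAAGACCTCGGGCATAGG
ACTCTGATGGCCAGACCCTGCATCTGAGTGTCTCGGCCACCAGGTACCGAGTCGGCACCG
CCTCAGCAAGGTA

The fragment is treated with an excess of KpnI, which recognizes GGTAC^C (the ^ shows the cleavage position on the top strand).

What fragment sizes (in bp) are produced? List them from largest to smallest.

101, 26, 6 bp

KpnI sites (GGTACC) start at positions 2, 103.
KpnI cuts after base 5 of each site (before the last base), so after positions 6, 107.
Linear molecule, 2 cuts → 3 fragments:
  1–6 → 6 bp
  7–107 → 101 bp
  108–133 → 26 bp
Sorted largest to smallest: 101, 26, 6 bp.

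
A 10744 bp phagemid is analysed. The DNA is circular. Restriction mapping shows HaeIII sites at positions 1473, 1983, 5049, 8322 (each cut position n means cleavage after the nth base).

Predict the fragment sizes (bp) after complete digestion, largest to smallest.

3895, 3273, 3066, 510 bp

Circular molecule, 4 cuts → 4 fragments:
  1983 − 1473 = 510 bp
  5049 − 1983 = 3066 bp
  8322 − 5049 = 3273 bp
  wrap: 10744 − 8322 + 1473 = 3895 bp
Sorted largest to smallest: 3895, 3273, 3066, 510 bp.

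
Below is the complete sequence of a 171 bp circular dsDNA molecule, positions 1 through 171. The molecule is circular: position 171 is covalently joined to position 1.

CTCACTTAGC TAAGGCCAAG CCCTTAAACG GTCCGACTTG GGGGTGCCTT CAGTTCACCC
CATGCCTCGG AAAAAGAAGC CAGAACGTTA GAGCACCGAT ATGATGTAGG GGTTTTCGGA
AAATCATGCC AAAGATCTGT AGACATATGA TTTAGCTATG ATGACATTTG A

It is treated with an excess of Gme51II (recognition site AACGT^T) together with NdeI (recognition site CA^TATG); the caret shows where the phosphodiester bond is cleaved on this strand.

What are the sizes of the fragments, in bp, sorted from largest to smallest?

The Gme51II site (AACGTT) starts at position 84.
Gme51II cuts after base 5 of each site (before the last base), so after position 88.
The NdeI site (CATATG) starts at position 144.
NdeI cuts after base 2 of each site, so after position 145.
Combined cut positions: 88, 145.
Circular molecule, 2 cuts → 2 fragments:
  89–145 → 57 bp
  146–171 then 1–88 → 26 + 88 = 114 bp
Sorted largest to smallest: 114, 57 bp.

114, 57 bp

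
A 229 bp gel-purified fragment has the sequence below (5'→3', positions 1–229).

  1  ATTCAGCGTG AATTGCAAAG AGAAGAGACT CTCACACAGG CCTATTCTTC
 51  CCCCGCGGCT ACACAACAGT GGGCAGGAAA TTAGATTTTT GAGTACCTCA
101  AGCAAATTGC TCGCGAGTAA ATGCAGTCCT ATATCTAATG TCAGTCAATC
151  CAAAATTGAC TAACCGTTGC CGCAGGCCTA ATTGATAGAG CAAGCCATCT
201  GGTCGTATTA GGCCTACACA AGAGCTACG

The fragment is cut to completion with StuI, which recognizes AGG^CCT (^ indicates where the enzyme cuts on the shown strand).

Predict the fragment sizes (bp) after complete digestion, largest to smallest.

StuI sites (AGGCCT) start at positions 38, 174, 210.
StuI cuts after base 3 of each site, so after positions 40, 176, 212.
Linear molecule, 3 cuts → 4 fragments:
  1–40 → 40 bp
  41–176 → 136 bp
  177–212 → 36 bp
  213–229 → 17 bp
Sorted largest to smallest: 136, 40, 36, 17 bp.

136, 40, 36, 17 bp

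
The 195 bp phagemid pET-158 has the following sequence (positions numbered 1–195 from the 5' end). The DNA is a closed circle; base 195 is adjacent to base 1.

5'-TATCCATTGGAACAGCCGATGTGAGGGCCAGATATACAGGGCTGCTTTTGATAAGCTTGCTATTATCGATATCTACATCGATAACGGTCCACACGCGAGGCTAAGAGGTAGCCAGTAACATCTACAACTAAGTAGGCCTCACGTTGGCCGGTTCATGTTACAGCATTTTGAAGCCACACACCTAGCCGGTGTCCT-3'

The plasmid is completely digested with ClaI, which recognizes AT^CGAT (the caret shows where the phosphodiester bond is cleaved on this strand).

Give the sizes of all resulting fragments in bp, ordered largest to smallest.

ClaI sites (ATCGAT) start at positions 65, 77.
ClaI cuts after base 2 of each site, so after positions 66, 78.
Circular molecule, 2 cuts → 2 fragments:
  67–78 → 12 bp
  79–195 then 1–66 → 117 + 66 = 183 bp
Sorted largest to smallest: 183, 12 bp.

183, 12 bp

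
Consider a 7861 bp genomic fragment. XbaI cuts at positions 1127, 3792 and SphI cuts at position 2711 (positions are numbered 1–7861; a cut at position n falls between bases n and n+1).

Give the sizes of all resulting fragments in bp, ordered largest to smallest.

4069, 1584, 1127, 1081 bp

Combined cut positions (sorted): 1127, 2711, 3792.
Linear molecule, 3 cuts → 4 fragments:
  1127 − 0 = 1127 bp
  2711 − 1127 = 1584 bp
  3792 − 2711 = 1081 bp
  7861 − 3792 = 4069 bp
Sorted largest to smallest: 4069, 1584, 1127, 1081 bp.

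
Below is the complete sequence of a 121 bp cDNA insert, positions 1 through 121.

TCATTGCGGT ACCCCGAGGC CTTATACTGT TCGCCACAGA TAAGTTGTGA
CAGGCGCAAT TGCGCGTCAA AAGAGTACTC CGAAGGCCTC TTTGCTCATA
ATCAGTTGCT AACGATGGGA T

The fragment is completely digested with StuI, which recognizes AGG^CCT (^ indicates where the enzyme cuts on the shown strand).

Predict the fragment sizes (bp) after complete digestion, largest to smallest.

StuI sites (AGGCCT) start at positions 17, 84.
StuI cuts after base 3 of each site, so after positions 19, 86.
Linear molecule, 2 cuts → 3 fragments:
  1–19 → 19 bp
  20–86 → 67 bp
  87–121 → 35 bp
Sorted largest to smallest: 67, 35, 19 bp.

67, 35, 19 bp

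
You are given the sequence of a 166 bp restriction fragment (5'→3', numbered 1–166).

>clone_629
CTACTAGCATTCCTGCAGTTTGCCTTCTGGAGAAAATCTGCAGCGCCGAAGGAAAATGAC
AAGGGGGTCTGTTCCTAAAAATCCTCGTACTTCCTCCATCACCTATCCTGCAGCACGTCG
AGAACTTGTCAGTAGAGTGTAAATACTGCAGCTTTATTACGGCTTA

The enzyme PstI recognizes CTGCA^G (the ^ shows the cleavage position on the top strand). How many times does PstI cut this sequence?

4

CTGCAG occurs starting at positions 13, 38, 108, 146.
PstI cuts at 4 sites.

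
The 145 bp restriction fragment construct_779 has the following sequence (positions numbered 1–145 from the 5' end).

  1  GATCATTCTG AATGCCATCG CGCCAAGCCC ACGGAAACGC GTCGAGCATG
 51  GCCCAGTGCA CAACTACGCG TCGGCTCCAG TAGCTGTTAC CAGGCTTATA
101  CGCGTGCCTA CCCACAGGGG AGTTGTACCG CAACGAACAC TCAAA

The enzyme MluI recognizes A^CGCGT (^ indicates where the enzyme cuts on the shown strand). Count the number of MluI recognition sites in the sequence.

3

ACGCGT occurs starting at positions 37, 66, 100.
MluI cuts at 3 sites.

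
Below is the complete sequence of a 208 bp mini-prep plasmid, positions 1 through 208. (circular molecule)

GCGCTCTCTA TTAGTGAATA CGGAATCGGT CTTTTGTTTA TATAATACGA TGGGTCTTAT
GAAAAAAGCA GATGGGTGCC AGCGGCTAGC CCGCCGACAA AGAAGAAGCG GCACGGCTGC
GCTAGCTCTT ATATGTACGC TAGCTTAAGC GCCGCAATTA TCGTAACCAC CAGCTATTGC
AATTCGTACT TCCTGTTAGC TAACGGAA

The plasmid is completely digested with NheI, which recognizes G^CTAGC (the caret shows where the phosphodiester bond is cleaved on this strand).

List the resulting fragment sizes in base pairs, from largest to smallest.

154, 36, 18 bp

NheI sites (GCTAGC) start at positions 85, 121, 139.
NheI cuts after the first base of each site, so after positions 85, 121, 139.
Circular molecule, 3 cuts → 3 fragments:
  86–121 → 36 bp
  122–139 → 18 bp
  140–208 then 1–85 → 69 + 85 = 154 bp
Sorted largest to smallest: 154, 36, 18 bp.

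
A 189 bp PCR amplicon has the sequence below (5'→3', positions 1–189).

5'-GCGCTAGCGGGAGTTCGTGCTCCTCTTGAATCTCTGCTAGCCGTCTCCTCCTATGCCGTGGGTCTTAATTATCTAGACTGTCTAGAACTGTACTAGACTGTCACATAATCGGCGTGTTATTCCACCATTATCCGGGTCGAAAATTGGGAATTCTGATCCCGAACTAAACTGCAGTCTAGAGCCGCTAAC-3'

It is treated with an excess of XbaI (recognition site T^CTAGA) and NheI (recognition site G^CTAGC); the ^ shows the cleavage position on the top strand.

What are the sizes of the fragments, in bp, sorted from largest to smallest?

XbaI sites (TCTAGA) start at positions 72, 81, 175.
XbaI cuts after the first base of each site, so after positions 72, 81, 175.
NheI sites (GCTAGC) start at positions 3, 36.
NheI cuts after the first base of each site, so after positions 3, 36.
Combined cut positions: 3, 36, 72, 81, 175.
Linear molecule, 5 cuts → 6 fragments:
  1–3 → 3 bp
  4–36 → 33 bp
  37–72 → 36 bp
  73–81 → 9 bp
  82–175 → 94 bp
  176–189 → 14 bp
Sorted largest to smallest: 94, 36, 33, 14, 9, 3 bp.

94, 36, 33, 14, 9, 3 bp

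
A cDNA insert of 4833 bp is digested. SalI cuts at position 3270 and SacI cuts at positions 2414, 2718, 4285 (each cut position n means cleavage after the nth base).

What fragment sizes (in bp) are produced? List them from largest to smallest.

Combined cut positions (sorted): 2414, 2718, 3270, 4285.
Linear molecule, 4 cuts → 5 fragments:
  2414 − 0 = 2414 bp
  2718 − 2414 = 304 bp
  3270 − 2718 = 552 bp
  4285 − 3270 = 1015 bp
  4833 − 4285 = 548 bp
Sorted largest to smallest: 2414, 1015, 552, 548, 304 bp.

2414, 1015, 552, 548, 304 bp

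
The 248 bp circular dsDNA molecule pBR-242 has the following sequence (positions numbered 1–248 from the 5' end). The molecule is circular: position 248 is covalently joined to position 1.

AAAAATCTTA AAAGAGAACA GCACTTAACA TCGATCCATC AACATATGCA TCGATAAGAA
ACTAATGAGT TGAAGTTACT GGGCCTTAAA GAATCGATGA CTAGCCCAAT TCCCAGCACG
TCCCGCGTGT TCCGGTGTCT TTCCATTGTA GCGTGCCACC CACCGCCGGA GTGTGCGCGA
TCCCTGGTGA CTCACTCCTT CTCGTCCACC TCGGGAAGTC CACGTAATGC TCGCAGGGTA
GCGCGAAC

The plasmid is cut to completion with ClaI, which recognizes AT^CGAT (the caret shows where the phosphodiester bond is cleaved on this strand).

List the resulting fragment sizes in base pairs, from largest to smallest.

ClaI sites (ATCGAT) start at positions 30, 50, 93.
ClaI cuts after base 2 of each site, so after positions 31, 51, 94.
Circular molecule, 3 cuts → 3 fragments:
  32–51 → 20 bp
  52–94 → 43 bp
  95–248 then 1–31 → 154 + 31 = 185 bp
Sorted largest to smallest: 185, 43, 20 bp.

185, 43, 20 bp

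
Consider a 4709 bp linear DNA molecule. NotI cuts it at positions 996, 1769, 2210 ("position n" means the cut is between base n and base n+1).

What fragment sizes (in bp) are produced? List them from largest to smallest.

Linear molecule, 3 cuts → 4 fragments:
  996 − 0 = 996 bp
  1769 − 996 = 773 bp
  2210 − 1769 = 441 bp
  4709 − 2210 = 2499 bp
Sorted largest to smallest: 2499, 996, 773, 441 bp.

2499, 996, 773, 441 bp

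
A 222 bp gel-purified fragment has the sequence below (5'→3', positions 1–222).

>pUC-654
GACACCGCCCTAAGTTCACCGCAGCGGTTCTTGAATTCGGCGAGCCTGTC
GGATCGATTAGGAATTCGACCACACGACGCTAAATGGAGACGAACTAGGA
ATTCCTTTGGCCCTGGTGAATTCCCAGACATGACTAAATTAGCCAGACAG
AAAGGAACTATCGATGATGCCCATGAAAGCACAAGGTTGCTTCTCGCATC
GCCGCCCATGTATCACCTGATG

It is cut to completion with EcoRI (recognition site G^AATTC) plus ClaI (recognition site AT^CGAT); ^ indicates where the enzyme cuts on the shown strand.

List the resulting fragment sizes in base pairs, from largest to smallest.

EcoRI sites (GAATTC) start at positions 33, 62, 99, 118.
EcoRI cuts after the first base of each site, so after positions 33, 62, 99, 118.
ClaI sites (ATCGAT) start at positions 53, 160.
ClaI cuts after base 2 of each site, so after positions 54, 161.
Combined cut positions: 33, 54, 62, 99, 118, 161.
Linear molecule, 6 cuts → 7 fragments:
  1–33 → 33 bp
  34–54 → 21 bp
  55–62 → 8 bp
  63–99 → 37 bp
  100–118 → 19 bp
  119–161 → 43 bp
  162–222 → 61 bp
Sorted largest to smallest: 61, 43, 37, 33, 21, 19, 8 bp.

61, 43, 37, 33, 21, 19, 8 bp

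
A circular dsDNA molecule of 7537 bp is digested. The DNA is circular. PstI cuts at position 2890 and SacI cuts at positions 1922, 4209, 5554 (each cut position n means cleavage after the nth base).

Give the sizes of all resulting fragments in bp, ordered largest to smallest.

Combined cut positions (sorted): 1922, 2890, 4209, 5554.
Circular molecule, 4 cuts → 4 fragments:
  2890 − 1922 = 968 bp
  4209 − 2890 = 1319 bp
  5554 − 4209 = 1345 bp
  wrap: 7537 − 5554 + 1922 = 3905 bp
Sorted largest to smallest: 3905, 1345, 1319, 968 bp.

3905, 1345, 1319, 968 bp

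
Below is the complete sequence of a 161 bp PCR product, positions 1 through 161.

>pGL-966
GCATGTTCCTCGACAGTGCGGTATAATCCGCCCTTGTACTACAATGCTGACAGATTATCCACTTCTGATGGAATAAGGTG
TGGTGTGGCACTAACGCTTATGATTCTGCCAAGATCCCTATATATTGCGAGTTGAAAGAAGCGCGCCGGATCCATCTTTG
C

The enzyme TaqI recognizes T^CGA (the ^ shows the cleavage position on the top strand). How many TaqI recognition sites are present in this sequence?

1

TCGA occurs starting at position 10.
TaqI cuts at 1 site.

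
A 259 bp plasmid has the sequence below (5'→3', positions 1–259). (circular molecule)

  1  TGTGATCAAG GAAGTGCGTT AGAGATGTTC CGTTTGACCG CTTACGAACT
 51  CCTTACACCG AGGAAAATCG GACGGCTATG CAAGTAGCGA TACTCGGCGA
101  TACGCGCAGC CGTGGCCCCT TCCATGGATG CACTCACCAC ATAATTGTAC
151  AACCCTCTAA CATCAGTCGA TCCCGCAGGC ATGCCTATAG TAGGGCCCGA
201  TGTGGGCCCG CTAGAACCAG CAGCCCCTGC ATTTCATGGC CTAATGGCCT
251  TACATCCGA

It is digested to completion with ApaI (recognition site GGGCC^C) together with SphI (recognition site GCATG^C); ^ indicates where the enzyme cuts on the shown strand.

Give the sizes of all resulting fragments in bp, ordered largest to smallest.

234, 14, 11 bp

ApaI sites (GGGCCC) start at positions 193, 204.
ApaI cuts after base 5 of each site (before the last base), so after positions 197, 208.
The SphI site (GCATGC) starts at position 179.
SphI cuts after base 5 of each site (before the last base), so after position 183.
Combined cut positions: 183, 197, 208.
Circular molecule, 3 cuts → 3 fragments:
  184–197 → 14 bp
  198–208 → 11 bp
  209–259 then 1–183 → 51 + 183 = 234 bp
Sorted largest to smallest: 234, 14, 11 bp.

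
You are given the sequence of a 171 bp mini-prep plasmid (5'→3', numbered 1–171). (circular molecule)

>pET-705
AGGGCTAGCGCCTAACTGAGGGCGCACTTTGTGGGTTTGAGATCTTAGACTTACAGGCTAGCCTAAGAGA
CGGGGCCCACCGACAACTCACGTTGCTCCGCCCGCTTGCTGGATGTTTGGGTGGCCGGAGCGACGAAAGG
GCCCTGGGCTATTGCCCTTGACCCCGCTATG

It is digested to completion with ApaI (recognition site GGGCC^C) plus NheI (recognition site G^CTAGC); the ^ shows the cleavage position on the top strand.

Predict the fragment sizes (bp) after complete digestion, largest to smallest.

66, 53, 32, 20 bp

ApaI sites (GGGCCC) start at positions 73, 139.
ApaI cuts after base 5 of each site (before the last base), so after positions 77, 143.
NheI sites (GCTAGC) start at positions 4, 57.
NheI cuts after the first base of each site, so after positions 4, 57.
Combined cut positions: 4, 57, 77, 143.
Circular molecule, 4 cuts → 4 fragments:
  5–57 → 53 bp
  58–77 → 20 bp
  78–143 → 66 bp
  144–171 then 1–4 → 28 + 4 = 32 bp
Sorted largest to smallest: 66, 53, 32, 20 bp.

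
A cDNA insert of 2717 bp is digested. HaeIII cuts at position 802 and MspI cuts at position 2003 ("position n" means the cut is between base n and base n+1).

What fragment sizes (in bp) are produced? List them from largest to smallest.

Combined cut positions (sorted): 802, 2003.
Linear molecule, 2 cuts → 3 fragments:
  802 − 0 = 802 bp
  2003 − 802 = 1201 bp
  2717 − 2003 = 714 bp
Sorted largest to smallest: 1201, 802, 714 bp.

1201, 802, 714 bp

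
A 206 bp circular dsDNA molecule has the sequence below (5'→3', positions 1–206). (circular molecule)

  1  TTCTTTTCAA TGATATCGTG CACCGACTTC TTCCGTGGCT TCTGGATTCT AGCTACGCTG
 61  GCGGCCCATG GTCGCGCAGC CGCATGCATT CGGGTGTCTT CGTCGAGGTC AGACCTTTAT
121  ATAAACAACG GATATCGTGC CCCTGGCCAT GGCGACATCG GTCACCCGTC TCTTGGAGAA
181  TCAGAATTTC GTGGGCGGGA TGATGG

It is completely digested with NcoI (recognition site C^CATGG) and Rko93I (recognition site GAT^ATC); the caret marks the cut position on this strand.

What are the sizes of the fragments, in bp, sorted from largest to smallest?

NcoI sites (CCATGG) start at positions 66, 147.
NcoI cuts after the first base of each site, so after positions 66, 147.
Rko93I sites (GATATC) start at positions 12, 131.
Rko93I cuts after base 3 of each site, so after positions 14, 133.
Combined cut positions: 14, 66, 133, 147.
Circular molecule, 4 cuts → 4 fragments:
  15–66 → 52 bp
  67–133 → 67 bp
  134–147 → 14 bp
  148–206 then 1–14 → 59 + 14 = 73 bp
Sorted largest to smallest: 73, 67, 52, 14 bp.

73, 67, 52, 14 bp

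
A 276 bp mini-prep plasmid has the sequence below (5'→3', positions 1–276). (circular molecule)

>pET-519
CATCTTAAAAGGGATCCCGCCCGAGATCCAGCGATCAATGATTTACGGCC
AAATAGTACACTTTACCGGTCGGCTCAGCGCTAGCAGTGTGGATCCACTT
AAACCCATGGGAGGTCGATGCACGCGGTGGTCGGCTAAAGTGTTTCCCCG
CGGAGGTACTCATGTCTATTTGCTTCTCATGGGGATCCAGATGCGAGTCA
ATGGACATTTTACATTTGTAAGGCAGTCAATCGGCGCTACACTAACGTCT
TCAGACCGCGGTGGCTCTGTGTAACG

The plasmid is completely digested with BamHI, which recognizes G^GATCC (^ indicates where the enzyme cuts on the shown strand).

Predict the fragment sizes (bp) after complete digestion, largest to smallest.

BamHI sites (GGATCC) start at positions 12, 91, 183.
BamHI cuts after the first base of each site, so after positions 12, 91, 183.
Circular molecule, 3 cuts → 3 fragments:
  13–91 → 79 bp
  92–183 → 92 bp
  184–276 then 1–12 → 93 + 12 = 105 bp
Sorted largest to smallest: 105, 92, 79 bp.

105, 92, 79 bp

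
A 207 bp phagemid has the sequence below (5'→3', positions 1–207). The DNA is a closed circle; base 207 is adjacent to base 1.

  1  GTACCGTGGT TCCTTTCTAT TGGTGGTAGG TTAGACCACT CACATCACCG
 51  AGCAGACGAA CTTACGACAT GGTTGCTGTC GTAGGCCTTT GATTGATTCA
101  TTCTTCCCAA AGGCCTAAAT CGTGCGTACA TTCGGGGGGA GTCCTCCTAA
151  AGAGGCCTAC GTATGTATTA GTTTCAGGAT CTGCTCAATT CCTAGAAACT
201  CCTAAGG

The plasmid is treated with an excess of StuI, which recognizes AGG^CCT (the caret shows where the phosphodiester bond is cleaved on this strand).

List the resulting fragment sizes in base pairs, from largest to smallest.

137, 42, 28 bp

StuI sites (AGGCCT) start at positions 83, 111, 153.
StuI cuts after base 3 of each site, so after positions 85, 113, 155.
Circular molecule, 3 cuts → 3 fragments:
  86–113 → 28 bp
  114–155 → 42 bp
  156–207 then 1–85 → 52 + 85 = 137 bp
Sorted largest to smallest: 137, 42, 28 bp.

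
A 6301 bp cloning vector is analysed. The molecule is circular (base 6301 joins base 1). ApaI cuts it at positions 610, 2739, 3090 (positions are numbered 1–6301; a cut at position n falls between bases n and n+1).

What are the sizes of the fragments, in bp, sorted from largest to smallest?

3821, 2129, 351 bp

Circular molecule, 3 cuts → 3 fragments:
  2739 − 610 = 2129 bp
  3090 − 2739 = 351 bp
  wrap: 6301 − 3090 + 610 = 3821 bp
Sorted largest to smallest: 3821, 2129, 351 bp.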